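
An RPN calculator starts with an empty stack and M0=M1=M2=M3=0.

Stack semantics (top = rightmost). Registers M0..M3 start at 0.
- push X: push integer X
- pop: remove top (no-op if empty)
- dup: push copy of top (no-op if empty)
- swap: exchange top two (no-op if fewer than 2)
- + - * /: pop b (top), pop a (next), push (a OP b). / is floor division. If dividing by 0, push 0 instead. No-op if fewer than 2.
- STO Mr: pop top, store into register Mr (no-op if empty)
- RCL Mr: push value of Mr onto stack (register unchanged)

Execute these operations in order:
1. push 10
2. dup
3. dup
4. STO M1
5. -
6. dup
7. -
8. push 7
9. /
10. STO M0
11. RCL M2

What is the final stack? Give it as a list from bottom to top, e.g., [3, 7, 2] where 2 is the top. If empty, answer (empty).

After op 1 (push 10): stack=[10] mem=[0,0,0,0]
After op 2 (dup): stack=[10,10] mem=[0,0,0,0]
After op 3 (dup): stack=[10,10,10] mem=[0,0,0,0]
After op 4 (STO M1): stack=[10,10] mem=[0,10,0,0]
After op 5 (-): stack=[0] mem=[0,10,0,0]
After op 6 (dup): stack=[0,0] mem=[0,10,0,0]
After op 7 (-): stack=[0] mem=[0,10,0,0]
After op 8 (push 7): stack=[0,7] mem=[0,10,0,0]
After op 9 (/): stack=[0] mem=[0,10,0,0]
After op 10 (STO M0): stack=[empty] mem=[0,10,0,0]
After op 11 (RCL M2): stack=[0] mem=[0,10,0,0]

Answer: [0]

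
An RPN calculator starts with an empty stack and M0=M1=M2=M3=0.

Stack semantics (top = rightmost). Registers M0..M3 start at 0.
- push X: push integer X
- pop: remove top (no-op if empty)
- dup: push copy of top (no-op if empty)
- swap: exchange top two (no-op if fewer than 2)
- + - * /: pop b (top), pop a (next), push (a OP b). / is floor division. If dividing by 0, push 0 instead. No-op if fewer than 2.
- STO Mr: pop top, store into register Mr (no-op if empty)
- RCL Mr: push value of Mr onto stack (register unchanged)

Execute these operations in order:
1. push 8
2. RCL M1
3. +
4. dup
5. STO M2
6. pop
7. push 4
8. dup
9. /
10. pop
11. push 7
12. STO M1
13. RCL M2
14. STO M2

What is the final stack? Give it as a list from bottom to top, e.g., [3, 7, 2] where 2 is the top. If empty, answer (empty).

After op 1 (push 8): stack=[8] mem=[0,0,0,0]
After op 2 (RCL M1): stack=[8,0] mem=[0,0,0,0]
After op 3 (+): stack=[8] mem=[0,0,0,0]
After op 4 (dup): stack=[8,8] mem=[0,0,0,0]
After op 5 (STO M2): stack=[8] mem=[0,0,8,0]
After op 6 (pop): stack=[empty] mem=[0,0,8,0]
After op 7 (push 4): stack=[4] mem=[0,0,8,0]
After op 8 (dup): stack=[4,4] mem=[0,0,8,0]
After op 9 (/): stack=[1] mem=[0,0,8,0]
After op 10 (pop): stack=[empty] mem=[0,0,8,0]
After op 11 (push 7): stack=[7] mem=[0,0,8,0]
After op 12 (STO M1): stack=[empty] mem=[0,7,8,0]
After op 13 (RCL M2): stack=[8] mem=[0,7,8,0]
After op 14 (STO M2): stack=[empty] mem=[0,7,8,0]

Answer: (empty)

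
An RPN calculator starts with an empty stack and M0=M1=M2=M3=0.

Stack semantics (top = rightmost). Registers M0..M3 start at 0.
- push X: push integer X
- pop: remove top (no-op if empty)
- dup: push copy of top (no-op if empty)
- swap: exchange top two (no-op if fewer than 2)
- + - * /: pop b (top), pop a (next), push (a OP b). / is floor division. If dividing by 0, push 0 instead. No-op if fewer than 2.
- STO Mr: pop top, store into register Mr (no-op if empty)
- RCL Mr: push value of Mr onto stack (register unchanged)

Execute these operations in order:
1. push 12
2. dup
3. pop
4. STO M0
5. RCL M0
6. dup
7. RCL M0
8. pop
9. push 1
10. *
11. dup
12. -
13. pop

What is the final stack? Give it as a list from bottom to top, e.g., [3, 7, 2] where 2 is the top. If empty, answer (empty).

After op 1 (push 12): stack=[12] mem=[0,0,0,0]
After op 2 (dup): stack=[12,12] mem=[0,0,0,0]
After op 3 (pop): stack=[12] mem=[0,0,0,0]
After op 4 (STO M0): stack=[empty] mem=[12,0,0,0]
After op 5 (RCL M0): stack=[12] mem=[12,0,0,0]
After op 6 (dup): stack=[12,12] mem=[12,0,0,0]
After op 7 (RCL M0): stack=[12,12,12] mem=[12,0,0,0]
After op 8 (pop): stack=[12,12] mem=[12,0,0,0]
After op 9 (push 1): stack=[12,12,1] mem=[12,0,0,0]
After op 10 (*): stack=[12,12] mem=[12,0,0,0]
After op 11 (dup): stack=[12,12,12] mem=[12,0,0,0]
After op 12 (-): stack=[12,0] mem=[12,0,0,0]
After op 13 (pop): stack=[12] mem=[12,0,0,0]

Answer: [12]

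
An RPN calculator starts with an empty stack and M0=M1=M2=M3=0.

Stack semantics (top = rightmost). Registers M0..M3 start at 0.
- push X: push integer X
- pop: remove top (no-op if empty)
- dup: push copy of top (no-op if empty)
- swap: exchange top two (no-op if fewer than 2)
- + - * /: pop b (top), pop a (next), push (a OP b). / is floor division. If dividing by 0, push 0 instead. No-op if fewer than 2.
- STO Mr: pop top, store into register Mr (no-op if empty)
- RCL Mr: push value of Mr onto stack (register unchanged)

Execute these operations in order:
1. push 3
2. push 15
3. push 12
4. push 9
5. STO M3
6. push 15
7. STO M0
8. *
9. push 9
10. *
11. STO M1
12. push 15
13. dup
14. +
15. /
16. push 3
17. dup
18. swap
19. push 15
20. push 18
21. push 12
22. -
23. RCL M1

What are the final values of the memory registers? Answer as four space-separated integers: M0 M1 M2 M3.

After op 1 (push 3): stack=[3] mem=[0,0,0,0]
After op 2 (push 15): stack=[3,15] mem=[0,0,0,0]
After op 3 (push 12): stack=[3,15,12] mem=[0,0,0,0]
After op 4 (push 9): stack=[3,15,12,9] mem=[0,0,0,0]
After op 5 (STO M3): stack=[3,15,12] mem=[0,0,0,9]
After op 6 (push 15): stack=[3,15,12,15] mem=[0,0,0,9]
After op 7 (STO M0): stack=[3,15,12] mem=[15,0,0,9]
After op 8 (*): stack=[3,180] mem=[15,0,0,9]
After op 9 (push 9): stack=[3,180,9] mem=[15,0,0,9]
After op 10 (*): stack=[3,1620] mem=[15,0,0,9]
After op 11 (STO M1): stack=[3] mem=[15,1620,0,9]
After op 12 (push 15): stack=[3,15] mem=[15,1620,0,9]
After op 13 (dup): stack=[3,15,15] mem=[15,1620,0,9]
After op 14 (+): stack=[3,30] mem=[15,1620,0,9]
After op 15 (/): stack=[0] mem=[15,1620,0,9]
After op 16 (push 3): stack=[0,3] mem=[15,1620,0,9]
After op 17 (dup): stack=[0,3,3] mem=[15,1620,0,9]
After op 18 (swap): stack=[0,3,3] mem=[15,1620,0,9]
After op 19 (push 15): stack=[0,3,3,15] mem=[15,1620,0,9]
After op 20 (push 18): stack=[0,3,3,15,18] mem=[15,1620,0,9]
After op 21 (push 12): stack=[0,3,3,15,18,12] mem=[15,1620,0,9]
After op 22 (-): stack=[0,3,3,15,6] mem=[15,1620,0,9]
After op 23 (RCL M1): stack=[0,3,3,15,6,1620] mem=[15,1620,0,9]

Answer: 15 1620 0 9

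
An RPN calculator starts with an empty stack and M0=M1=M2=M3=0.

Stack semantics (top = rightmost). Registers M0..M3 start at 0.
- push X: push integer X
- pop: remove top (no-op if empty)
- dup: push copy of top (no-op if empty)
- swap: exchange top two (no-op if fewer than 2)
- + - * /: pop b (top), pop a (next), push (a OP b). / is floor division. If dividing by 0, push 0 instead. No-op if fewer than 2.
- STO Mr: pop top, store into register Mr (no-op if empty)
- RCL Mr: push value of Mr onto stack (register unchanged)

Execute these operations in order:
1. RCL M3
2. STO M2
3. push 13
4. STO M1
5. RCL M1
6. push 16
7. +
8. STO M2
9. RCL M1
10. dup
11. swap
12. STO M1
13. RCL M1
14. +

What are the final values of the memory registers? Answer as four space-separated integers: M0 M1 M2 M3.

After op 1 (RCL M3): stack=[0] mem=[0,0,0,0]
After op 2 (STO M2): stack=[empty] mem=[0,0,0,0]
After op 3 (push 13): stack=[13] mem=[0,0,0,0]
After op 4 (STO M1): stack=[empty] mem=[0,13,0,0]
After op 5 (RCL M1): stack=[13] mem=[0,13,0,0]
After op 6 (push 16): stack=[13,16] mem=[0,13,0,0]
After op 7 (+): stack=[29] mem=[0,13,0,0]
After op 8 (STO M2): stack=[empty] mem=[0,13,29,0]
After op 9 (RCL M1): stack=[13] mem=[0,13,29,0]
After op 10 (dup): stack=[13,13] mem=[0,13,29,0]
After op 11 (swap): stack=[13,13] mem=[0,13,29,0]
After op 12 (STO M1): stack=[13] mem=[0,13,29,0]
After op 13 (RCL M1): stack=[13,13] mem=[0,13,29,0]
After op 14 (+): stack=[26] mem=[0,13,29,0]

Answer: 0 13 29 0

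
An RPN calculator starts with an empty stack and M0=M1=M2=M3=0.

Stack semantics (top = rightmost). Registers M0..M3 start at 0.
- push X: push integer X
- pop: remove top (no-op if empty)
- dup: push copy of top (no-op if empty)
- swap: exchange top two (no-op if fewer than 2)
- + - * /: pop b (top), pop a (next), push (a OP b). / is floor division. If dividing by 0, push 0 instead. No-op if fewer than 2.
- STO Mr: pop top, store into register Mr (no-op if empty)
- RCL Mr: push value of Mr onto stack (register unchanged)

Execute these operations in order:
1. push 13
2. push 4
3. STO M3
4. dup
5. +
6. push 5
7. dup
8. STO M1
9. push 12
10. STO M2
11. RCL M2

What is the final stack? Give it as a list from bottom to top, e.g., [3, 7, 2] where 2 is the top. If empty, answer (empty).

Answer: [26, 5, 12]

Derivation:
After op 1 (push 13): stack=[13] mem=[0,0,0,0]
After op 2 (push 4): stack=[13,4] mem=[0,0,0,0]
After op 3 (STO M3): stack=[13] mem=[0,0,0,4]
After op 4 (dup): stack=[13,13] mem=[0,0,0,4]
After op 5 (+): stack=[26] mem=[0,0,0,4]
After op 6 (push 5): stack=[26,5] mem=[0,0,0,4]
After op 7 (dup): stack=[26,5,5] mem=[0,0,0,4]
After op 8 (STO M1): stack=[26,5] mem=[0,5,0,4]
After op 9 (push 12): stack=[26,5,12] mem=[0,5,0,4]
After op 10 (STO M2): stack=[26,5] mem=[0,5,12,4]
After op 11 (RCL M2): stack=[26,5,12] mem=[0,5,12,4]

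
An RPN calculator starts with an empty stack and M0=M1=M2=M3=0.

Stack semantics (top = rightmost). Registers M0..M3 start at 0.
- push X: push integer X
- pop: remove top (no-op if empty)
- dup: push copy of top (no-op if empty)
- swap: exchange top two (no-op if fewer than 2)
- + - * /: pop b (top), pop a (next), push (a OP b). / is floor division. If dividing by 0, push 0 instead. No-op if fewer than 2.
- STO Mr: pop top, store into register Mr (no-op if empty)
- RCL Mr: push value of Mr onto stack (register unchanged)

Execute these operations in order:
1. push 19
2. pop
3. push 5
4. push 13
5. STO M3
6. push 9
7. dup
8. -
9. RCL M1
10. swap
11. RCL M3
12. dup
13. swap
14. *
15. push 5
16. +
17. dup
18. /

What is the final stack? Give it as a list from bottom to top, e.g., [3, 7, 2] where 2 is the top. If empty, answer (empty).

After op 1 (push 19): stack=[19] mem=[0,0,0,0]
After op 2 (pop): stack=[empty] mem=[0,0,0,0]
After op 3 (push 5): stack=[5] mem=[0,0,0,0]
After op 4 (push 13): stack=[5,13] mem=[0,0,0,0]
After op 5 (STO M3): stack=[5] mem=[0,0,0,13]
After op 6 (push 9): stack=[5,9] mem=[0,0,0,13]
After op 7 (dup): stack=[5,9,9] mem=[0,0,0,13]
After op 8 (-): stack=[5,0] mem=[0,0,0,13]
After op 9 (RCL M1): stack=[5,0,0] mem=[0,0,0,13]
After op 10 (swap): stack=[5,0,0] mem=[0,0,0,13]
After op 11 (RCL M3): stack=[5,0,0,13] mem=[0,0,0,13]
After op 12 (dup): stack=[5,0,0,13,13] mem=[0,0,0,13]
After op 13 (swap): stack=[5,0,0,13,13] mem=[0,0,0,13]
After op 14 (*): stack=[5,0,0,169] mem=[0,0,0,13]
After op 15 (push 5): stack=[5,0,0,169,5] mem=[0,0,0,13]
After op 16 (+): stack=[5,0,0,174] mem=[0,0,0,13]
After op 17 (dup): stack=[5,0,0,174,174] mem=[0,0,0,13]
After op 18 (/): stack=[5,0,0,1] mem=[0,0,0,13]

Answer: [5, 0, 0, 1]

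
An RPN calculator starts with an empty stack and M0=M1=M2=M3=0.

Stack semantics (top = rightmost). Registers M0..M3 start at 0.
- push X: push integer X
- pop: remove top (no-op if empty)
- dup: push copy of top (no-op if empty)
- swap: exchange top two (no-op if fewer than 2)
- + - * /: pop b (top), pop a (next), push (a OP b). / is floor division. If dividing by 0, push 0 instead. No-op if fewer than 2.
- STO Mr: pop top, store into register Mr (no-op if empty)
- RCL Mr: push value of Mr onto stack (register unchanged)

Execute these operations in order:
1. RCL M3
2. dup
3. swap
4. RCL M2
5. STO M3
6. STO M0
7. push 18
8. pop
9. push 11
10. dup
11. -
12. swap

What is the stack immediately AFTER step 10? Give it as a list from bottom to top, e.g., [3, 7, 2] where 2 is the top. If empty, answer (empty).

After op 1 (RCL M3): stack=[0] mem=[0,0,0,0]
After op 2 (dup): stack=[0,0] mem=[0,0,0,0]
After op 3 (swap): stack=[0,0] mem=[0,0,0,0]
After op 4 (RCL M2): stack=[0,0,0] mem=[0,0,0,0]
After op 5 (STO M3): stack=[0,0] mem=[0,0,0,0]
After op 6 (STO M0): stack=[0] mem=[0,0,0,0]
After op 7 (push 18): stack=[0,18] mem=[0,0,0,0]
After op 8 (pop): stack=[0] mem=[0,0,0,0]
After op 9 (push 11): stack=[0,11] mem=[0,0,0,0]
After op 10 (dup): stack=[0,11,11] mem=[0,0,0,0]

[0, 11, 11]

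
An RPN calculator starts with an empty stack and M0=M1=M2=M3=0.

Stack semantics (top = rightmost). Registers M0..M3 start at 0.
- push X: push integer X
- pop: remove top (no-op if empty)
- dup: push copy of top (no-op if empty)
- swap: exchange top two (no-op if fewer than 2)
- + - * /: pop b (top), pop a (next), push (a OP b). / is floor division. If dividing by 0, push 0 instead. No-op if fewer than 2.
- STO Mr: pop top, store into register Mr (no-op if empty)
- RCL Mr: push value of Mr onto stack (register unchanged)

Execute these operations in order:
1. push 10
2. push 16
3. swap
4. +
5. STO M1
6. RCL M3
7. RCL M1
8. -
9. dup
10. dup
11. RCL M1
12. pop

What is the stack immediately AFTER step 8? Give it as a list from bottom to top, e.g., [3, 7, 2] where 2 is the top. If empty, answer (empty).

After op 1 (push 10): stack=[10] mem=[0,0,0,0]
After op 2 (push 16): stack=[10,16] mem=[0,0,0,0]
After op 3 (swap): stack=[16,10] mem=[0,0,0,0]
After op 4 (+): stack=[26] mem=[0,0,0,0]
After op 5 (STO M1): stack=[empty] mem=[0,26,0,0]
After op 6 (RCL M3): stack=[0] mem=[0,26,0,0]
After op 7 (RCL M1): stack=[0,26] mem=[0,26,0,0]
After op 8 (-): stack=[-26] mem=[0,26,0,0]

[-26]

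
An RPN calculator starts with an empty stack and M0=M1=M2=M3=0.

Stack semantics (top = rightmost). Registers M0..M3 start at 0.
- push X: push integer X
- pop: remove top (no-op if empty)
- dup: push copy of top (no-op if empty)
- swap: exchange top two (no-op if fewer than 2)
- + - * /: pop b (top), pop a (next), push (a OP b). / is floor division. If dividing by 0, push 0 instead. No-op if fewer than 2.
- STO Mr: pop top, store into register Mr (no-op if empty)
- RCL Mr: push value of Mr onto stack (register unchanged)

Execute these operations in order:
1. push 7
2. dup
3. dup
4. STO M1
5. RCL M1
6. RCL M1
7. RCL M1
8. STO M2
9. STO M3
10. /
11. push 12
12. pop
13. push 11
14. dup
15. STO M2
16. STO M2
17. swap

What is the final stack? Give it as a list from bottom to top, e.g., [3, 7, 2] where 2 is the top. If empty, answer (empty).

Answer: [1, 7]

Derivation:
After op 1 (push 7): stack=[7] mem=[0,0,0,0]
After op 2 (dup): stack=[7,7] mem=[0,0,0,0]
After op 3 (dup): stack=[7,7,7] mem=[0,0,0,0]
After op 4 (STO M1): stack=[7,7] mem=[0,7,0,0]
After op 5 (RCL M1): stack=[7,7,7] mem=[0,7,0,0]
After op 6 (RCL M1): stack=[7,7,7,7] mem=[0,7,0,0]
After op 7 (RCL M1): stack=[7,7,7,7,7] mem=[0,7,0,0]
After op 8 (STO M2): stack=[7,7,7,7] mem=[0,7,7,0]
After op 9 (STO M3): stack=[7,7,7] mem=[0,7,7,7]
After op 10 (/): stack=[7,1] mem=[0,7,7,7]
After op 11 (push 12): stack=[7,1,12] mem=[0,7,7,7]
After op 12 (pop): stack=[7,1] mem=[0,7,7,7]
After op 13 (push 11): stack=[7,1,11] mem=[0,7,7,7]
After op 14 (dup): stack=[7,1,11,11] mem=[0,7,7,7]
After op 15 (STO M2): stack=[7,1,11] mem=[0,7,11,7]
After op 16 (STO M2): stack=[7,1] mem=[0,7,11,7]
After op 17 (swap): stack=[1,7] mem=[0,7,11,7]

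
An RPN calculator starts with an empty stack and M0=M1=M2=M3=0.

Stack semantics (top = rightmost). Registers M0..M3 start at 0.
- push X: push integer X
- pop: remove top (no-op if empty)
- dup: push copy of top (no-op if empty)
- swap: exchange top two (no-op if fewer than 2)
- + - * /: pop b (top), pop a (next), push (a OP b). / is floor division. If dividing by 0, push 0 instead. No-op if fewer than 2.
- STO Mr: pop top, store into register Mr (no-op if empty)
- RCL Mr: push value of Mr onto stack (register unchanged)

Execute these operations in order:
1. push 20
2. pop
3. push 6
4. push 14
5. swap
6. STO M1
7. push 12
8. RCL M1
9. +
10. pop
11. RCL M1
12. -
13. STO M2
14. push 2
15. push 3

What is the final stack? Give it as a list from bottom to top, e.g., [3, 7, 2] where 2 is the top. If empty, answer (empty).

After op 1 (push 20): stack=[20] mem=[0,0,0,0]
After op 2 (pop): stack=[empty] mem=[0,0,0,0]
After op 3 (push 6): stack=[6] mem=[0,0,0,0]
After op 4 (push 14): stack=[6,14] mem=[0,0,0,0]
After op 5 (swap): stack=[14,6] mem=[0,0,0,0]
After op 6 (STO M1): stack=[14] mem=[0,6,0,0]
After op 7 (push 12): stack=[14,12] mem=[0,6,0,0]
After op 8 (RCL M1): stack=[14,12,6] mem=[0,6,0,0]
After op 9 (+): stack=[14,18] mem=[0,6,0,0]
After op 10 (pop): stack=[14] mem=[0,6,0,0]
After op 11 (RCL M1): stack=[14,6] mem=[0,6,0,0]
After op 12 (-): stack=[8] mem=[0,6,0,0]
After op 13 (STO M2): stack=[empty] mem=[0,6,8,0]
After op 14 (push 2): stack=[2] mem=[0,6,8,0]
After op 15 (push 3): stack=[2,3] mem=[0,6,8,0]

Answer: [2, 3]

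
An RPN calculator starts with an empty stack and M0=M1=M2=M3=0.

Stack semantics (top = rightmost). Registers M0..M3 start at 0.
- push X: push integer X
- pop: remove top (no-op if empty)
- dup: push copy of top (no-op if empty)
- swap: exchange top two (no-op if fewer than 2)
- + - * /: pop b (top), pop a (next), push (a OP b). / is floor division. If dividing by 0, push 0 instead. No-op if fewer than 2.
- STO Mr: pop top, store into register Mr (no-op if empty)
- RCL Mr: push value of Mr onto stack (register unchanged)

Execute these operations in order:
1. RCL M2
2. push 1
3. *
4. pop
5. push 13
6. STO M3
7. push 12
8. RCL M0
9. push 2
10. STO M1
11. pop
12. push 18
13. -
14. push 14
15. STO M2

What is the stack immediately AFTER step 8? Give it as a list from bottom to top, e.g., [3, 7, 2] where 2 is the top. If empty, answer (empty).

After op 1 (RCL M2): stack=[0] mem=[0,0,0,0]
After op 2 (push 1): stack=[0,1] mem=[0,0,0,0]
After op 3 (*): stack=[0] mem=[0,0,0,0]
After op 4 (pop): stack=[empty] mem=[0,0,0,0]
After op 5 (push 13): stack=[13] mem=[0,0,0,0]
After op 6 (STO M3): stack=[empty] mem=[0,0,0,13]
After op 7 (push 12): stack=[12] mem=[0,0,0,13]
After op 8 (RCL M0): stack=[12,0] mem=[0,0,0,13]

[12, 0]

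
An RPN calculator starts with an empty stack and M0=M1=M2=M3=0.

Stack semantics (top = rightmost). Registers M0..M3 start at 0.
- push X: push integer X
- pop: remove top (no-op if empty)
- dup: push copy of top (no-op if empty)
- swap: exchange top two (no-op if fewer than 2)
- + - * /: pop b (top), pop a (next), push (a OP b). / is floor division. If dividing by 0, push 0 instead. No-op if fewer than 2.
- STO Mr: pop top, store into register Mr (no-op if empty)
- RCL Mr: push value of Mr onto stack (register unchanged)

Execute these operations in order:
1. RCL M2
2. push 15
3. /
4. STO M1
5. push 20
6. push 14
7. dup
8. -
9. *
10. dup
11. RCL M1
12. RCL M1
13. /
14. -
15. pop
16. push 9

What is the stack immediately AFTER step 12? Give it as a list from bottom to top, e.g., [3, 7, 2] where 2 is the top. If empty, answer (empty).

After op 1 (RCL M2): stack=[0] mem=[0,0,0,0]
After op 2 (push 15): stack=[0,15] mem=[0,0,0,0]
After op 3 (/): stack=[0] mem=[0,0,0,0]
After op 4 (STO M1): stack=[empty] mem=[0,0,0,0]
After op 5 (push 20): stack=[20] mem=[0,0,0,0]
After op 6 (push 14): stack=[20,14] mem=[0,0,0,0]
After op 7 (dup): stack=[20,14,14] mem=[0,0,0,0]
After op 8 (-): stack=[20,0] mem=[0,0,0,0]
After op 9 (*): stack=[0] mem=[0,0,0,0]
After op 10 (dup): stack=[0,0] mem=[0,0,0,0]
After op 11 (RCL M1): stack=[0,0,0] mem=[0,0,0,0]
After op 12 (RCL M1): stack=[0,0,0,0] mem=[0,0,0,0]

[0, 0, 0, 0]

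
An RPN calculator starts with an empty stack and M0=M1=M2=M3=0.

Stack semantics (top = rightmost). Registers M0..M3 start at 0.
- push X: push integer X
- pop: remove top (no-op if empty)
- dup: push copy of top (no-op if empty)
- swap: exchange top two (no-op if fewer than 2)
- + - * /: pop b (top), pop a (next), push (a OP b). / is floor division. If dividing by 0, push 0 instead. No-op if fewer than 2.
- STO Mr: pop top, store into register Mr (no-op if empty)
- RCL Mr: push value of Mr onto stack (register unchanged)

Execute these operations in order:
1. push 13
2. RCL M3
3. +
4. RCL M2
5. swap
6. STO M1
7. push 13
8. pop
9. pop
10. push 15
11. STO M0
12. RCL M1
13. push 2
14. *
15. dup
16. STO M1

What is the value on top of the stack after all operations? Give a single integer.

Answer: 26

Derivation:
After op 1 (push 13): stack=[13] mem=[0,0,0,0]
After op 2 (RCL M3): stack=[13,0] mem=[0,0,0,0]
After op 3 (+): stack=[13] mem=[0,0,0,0]
After op 4 (RCL M2): stack=[13,0] mem=[0,0,0,0]
After op 5 (swap): stack=[0,13] mem=[0,0,0,0]
After op 6 (STO M1): stack=[0] mem=[0,13,0,0]
After op 7 (push 13): stack=[0,13] mem=[0,13,0,0]
After op 8 (pop): stack=[0] mem=[0,13,0,0]
After op 9 (pop): stack=[empty] mem=[0,13,0,0]
After op 10 (push 15): stack=[15] mem=[0,13,0,0]
After op 11 (STO M0): stack=[empty] mem=[15,13,0,0]
After op 12 (RCL M1): stack=[13] mem=[15,13,0,0]
After op 13 (push 2): stack=[13,2] mem=[15,13,0,0]
After op 14 (*): stack=[26] mem=[15,13,0,0]
After op 15 (dup): stack=[26,26] mem=[15,13,0,0]
After op 16 (STO M1): stack=[26] mem=[15,26,0,0]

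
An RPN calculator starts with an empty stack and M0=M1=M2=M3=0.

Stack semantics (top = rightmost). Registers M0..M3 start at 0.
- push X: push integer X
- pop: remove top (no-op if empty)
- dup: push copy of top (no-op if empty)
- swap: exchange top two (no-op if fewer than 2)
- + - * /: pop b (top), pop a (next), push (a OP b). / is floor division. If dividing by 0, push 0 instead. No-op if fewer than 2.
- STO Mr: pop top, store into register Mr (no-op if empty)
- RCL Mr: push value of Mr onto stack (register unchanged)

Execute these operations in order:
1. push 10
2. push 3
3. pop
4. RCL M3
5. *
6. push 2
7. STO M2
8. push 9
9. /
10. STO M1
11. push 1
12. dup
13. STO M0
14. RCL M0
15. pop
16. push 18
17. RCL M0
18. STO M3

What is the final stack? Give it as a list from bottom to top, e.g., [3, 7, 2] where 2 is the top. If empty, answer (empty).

After op 1 (push 10): stack=[10] mem=[0,0,0,0]
After op 2 (push 3): stack=[10,3] mem=[0,0,0,0]
After op 3 (pop): stack=[10] mem=[0,0,0,0]
After op 4 (RCL M3): stack=[10,0] mem=[0,0,0,0]
After op 5 (*): stack=[0] mem=[0,0,0,0]
After op 6 (push 2): stack=[0,2] mem=[0,0,0,0]
After op 7 (STO M2): stack=[0] mem=[0,0,2,0]
After op 8 (push 9): stack=[0,9] mem=[0,0,2,0]
After op 9 (/): stack=[0] mem=[0,0,2,0]
After op 10 (STO M1): stack=[empty] mem=[0,0,2,0]
After op 11 (push 1): stack=[1] mem=[0,0,2,0]
After op 12 (dup): stack=[1,1] mem=[0,0,2,0]
After op 13 (STO M0): stack=[1] mem=[1,0,2,0]
After op 14 (RCL M0): stack=[1,1] mem=[1,0,2,0]
After op 15 (pop): stack=[1] mem=[1,0,2,0]
After op 16 (push 18): stack=[1,18] mem=[1,0,2,0]
After op 17 (RCL M0): stack=[1,18,1] mem=[1,0,2,0]
After op 18 (STO M3): stack=[1,18] mem=[1,0,2,1]

Answer: [1, 18]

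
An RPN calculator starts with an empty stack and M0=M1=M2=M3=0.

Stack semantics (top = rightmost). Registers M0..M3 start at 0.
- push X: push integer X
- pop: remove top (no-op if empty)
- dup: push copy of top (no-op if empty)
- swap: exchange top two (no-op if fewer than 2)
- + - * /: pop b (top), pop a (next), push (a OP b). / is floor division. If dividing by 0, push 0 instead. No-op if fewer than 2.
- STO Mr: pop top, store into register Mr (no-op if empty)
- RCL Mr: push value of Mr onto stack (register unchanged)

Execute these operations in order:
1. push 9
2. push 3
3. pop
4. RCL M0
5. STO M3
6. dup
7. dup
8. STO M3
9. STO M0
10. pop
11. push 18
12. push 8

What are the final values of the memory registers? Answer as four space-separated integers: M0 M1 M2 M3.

After op 1 (push 9): stack=[9] mem=[0,0,0,0]
After op 2 (push 3): stack=[9,3] mem=[0,0,0,0]
After op 3 (pop): stack=[9] mem=[0,0,0,0]
After op 4 (RCL M0): stack=[9,0] mem=[0,0,0,0]
After op 5 (STO M3): stack=[9] mem=[0,0,0,0]
After op 6 (dup): stack=[9,9] mem=[0,0,0,0]
After op 7 (dup): stack=[9,9,9] mem=[0,0,0,0]
After op 8 (STO M3): stack=[9,9] mem=[0,0,0,9]
After op 9 (STO M0): stack=[9] mem=[9,0,0,9]
After op 10 (pop): stack=[empty] mem=[9,0,0,9]
After op 11 (push 18): stack=[18] mem=[9,0,0,9]
After op 12 (push 8): stack=[18,8] mem=[9,0,0,9]

Answer: 9 0 0 9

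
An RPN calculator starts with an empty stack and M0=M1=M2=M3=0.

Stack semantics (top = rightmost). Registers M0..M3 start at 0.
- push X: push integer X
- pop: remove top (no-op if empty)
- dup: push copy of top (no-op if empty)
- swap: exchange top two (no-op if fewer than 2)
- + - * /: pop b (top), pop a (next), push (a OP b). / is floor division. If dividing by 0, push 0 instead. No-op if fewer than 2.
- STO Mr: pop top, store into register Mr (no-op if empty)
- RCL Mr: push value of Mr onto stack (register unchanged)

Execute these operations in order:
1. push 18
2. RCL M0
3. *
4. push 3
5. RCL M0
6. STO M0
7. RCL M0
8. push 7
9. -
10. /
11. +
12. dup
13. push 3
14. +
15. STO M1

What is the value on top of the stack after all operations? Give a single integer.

After op 1 (push 18): stack=[18] mem=[0,0,0,0]
After op 2 (RCL M0): stack=[18,0] mem=[0,0,0,0]
After op 3 (*): stack=[0] mem=[0,0,0,0]
After op 4 (push 3): stack=[0,3] mem=[0,0,0,0]
After op 5 (RCL M0): stack=[0,3,0] mem=[0,0,0,0]
After op 6 (STO M0): stack=[0,3] mem=[0,0,0,0]
After op 7 (RCL M0): stack=[0,3,0] mem=[0,0,0,0]
After op 8 (push 7): stack=[0,3,0,7] mem=[0,0,0,0]
After op 9 (-): stack=[0,3,-7] mem=[0,0,0,0]
After op 10 (/): stack=[0,-1] mem=[0,0,0,0]
After op 11 (+): stack=[-1] mem=[0,0,0,0]
After op 12 (dup): stack=[-1,-1] mem=[0,0,0,0]
After op 13 (push 3): stack=[-1,-1,3] mem=[0,0,0,0]
After op 14 (+): stack=[-1,2] mem=[0,0,0,0]
After op 15 (STO M1): stack=[-1] mem=[0,2,0,0]

Answer: -1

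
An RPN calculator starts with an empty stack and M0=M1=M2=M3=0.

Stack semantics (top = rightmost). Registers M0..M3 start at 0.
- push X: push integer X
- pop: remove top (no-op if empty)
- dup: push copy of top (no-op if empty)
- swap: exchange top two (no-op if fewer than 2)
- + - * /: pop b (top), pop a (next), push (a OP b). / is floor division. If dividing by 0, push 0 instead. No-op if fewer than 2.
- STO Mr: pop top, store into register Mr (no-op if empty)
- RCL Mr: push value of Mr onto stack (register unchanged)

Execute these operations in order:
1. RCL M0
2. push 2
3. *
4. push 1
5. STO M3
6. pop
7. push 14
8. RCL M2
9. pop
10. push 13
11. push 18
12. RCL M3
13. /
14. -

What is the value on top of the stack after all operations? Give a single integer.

After op 1 (RCL M0): stack=[0] mem=[0,0,0,0]
After op 2 (push 2): stack=[0,2] mem=[0,0,0,0]
After op 3 (*): stack=[0] mem=[0,0,0,0]
After op 4 (push 1): stack=[0,1] mem=[0,0,0,0]
After op 5 (STO M3): stack=[0] mem=[0,0,0,1]
After op 6 (pop): stack=[empty] mem=[0,0,0,1]
After op 7 (push 14): stack=[14] mem=[0,0,0,1]
After op 8 (RCL M2): stack=[14,0] mem=[0,0,0,1]
After op 9 (pop): stack=[14] mem=[0,0,0,1]
After op 10 (push 13): stack=[14,13] mem=[0,0,0,1]
After op 11 (push 18): stack=[14,13,18] mem=[0,0,0,1]
After op 12 (RCL M3): stack=[14,13,18,1] mem=[0,0,0,1]
After op 13 (/): stack=[14,13,18] mem=[0,0,0,1]
After op 14 (-): stack=[14,-5] mem=[0,0,0,1]

Answer: -5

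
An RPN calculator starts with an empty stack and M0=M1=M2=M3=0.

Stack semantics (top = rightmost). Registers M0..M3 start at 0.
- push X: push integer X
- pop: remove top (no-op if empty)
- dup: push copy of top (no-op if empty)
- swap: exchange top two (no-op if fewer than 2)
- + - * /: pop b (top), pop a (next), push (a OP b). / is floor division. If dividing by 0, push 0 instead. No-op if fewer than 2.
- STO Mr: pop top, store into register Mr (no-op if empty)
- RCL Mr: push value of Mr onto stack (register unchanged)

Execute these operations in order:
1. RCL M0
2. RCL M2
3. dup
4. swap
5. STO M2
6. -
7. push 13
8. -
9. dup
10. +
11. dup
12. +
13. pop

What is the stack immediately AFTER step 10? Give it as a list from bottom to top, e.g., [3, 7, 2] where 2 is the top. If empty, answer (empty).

After op 1 (RCL M0): stack=[0] mem=[0,0,0,0]
After op 2 (RCL M2): stack=[0,0] mem=[0,0,0,0]
After op 3 (dup): stack=[0,0,0] mem=[0,0,0,0]
After op 4 (swap): stack=[0,0,0] mem=[0,0,0,0]
After op 5 (STO M2): stack=[0,0] mem=[0,0,0,0]
After op 6 (-): stack=[0] mem=[0,0,0,0]
After op 7 (push 13): stack=[0,13] mem=[0,0,0,0]
After op 8 (-): stack=[-13] mem=[0,0,0,0]
After op 9 (dup): stack=[-13,-13] mem=[0,0,0,0]
After op 10 (+): stack=[-26] mem=[0,0,0,0]

[-26]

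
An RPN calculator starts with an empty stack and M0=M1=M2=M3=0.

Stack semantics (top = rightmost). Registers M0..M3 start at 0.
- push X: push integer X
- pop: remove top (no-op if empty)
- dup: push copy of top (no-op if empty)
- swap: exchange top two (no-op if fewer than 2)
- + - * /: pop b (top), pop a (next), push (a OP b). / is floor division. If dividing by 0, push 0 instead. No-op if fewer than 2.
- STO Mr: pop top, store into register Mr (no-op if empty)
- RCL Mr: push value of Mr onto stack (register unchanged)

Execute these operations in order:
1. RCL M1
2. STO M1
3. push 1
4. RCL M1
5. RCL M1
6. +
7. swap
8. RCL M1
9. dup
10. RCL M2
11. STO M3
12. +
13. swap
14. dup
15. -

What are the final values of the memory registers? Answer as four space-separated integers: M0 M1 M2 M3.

After op 1 (RCL M1): stack=[0] mem=[0,0,0,0]
After op 2 (STO M1): stack=[empty] mem=[0,0,0,0]
After op 3 (push 1): stack=[1] mem=[0,0,0,0]
After op 4 (RCL M1): stack=[1,0] mem=[0,0,0,0]
After op 5 (RCL M1): stack=[1,0,0] mem=[0,0,0,0]
After op 6 (+): stack=[1,0] mem=[0,0,0,0]
After op 7 (swap): stack=[0,1] mem=[0,0,0,0]
After op 8 (RCL M1): stack=[0,1,0] mem=[0,0,0,0]
After op 9 (dup): stack=[0,1,0,0] mem=[0,0,0,0]
After op 10 (RCL M2): stack=[0,1,0,0,0] mem=[0,0,0,0]
After op 11 (STO M3): stack=[0,1,0,0] mem=[0,0,0,0]
After op 12 (+): stack=[0,1,0] mem=[0,0,0,0]
After op 13 (swap): stack=[0,0,1] mem=[0,0,0,0]
After op 14 (dup): stack=[0,0,1,1] mem=[0,0,0,0]
After op 15 (-): stack=[0,0,0] mem=[0,0,0,0]

Answer: 0 0 0 0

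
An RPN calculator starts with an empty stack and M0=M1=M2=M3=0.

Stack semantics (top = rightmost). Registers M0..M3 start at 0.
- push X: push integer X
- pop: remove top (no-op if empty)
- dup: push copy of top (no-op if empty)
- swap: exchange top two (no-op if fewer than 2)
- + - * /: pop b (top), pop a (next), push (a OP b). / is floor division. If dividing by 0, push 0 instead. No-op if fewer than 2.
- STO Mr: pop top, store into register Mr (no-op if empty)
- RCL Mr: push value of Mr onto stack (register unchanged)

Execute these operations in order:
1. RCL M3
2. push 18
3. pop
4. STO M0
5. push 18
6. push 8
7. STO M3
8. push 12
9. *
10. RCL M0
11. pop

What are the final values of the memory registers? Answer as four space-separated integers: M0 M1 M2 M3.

Answer: 0 0 0 8

Derivation:
After op 1 (RCL M3): stack=[0] mem=[0,0,0,0]
After op 2 (push 18): stack=[0,18] mem=[0,0,0,0]
After op 3 (pop): stack=[0] mem=[0,0,0,0]
After op 4 (STO M0): stack=[empty] mem=[0,0,0,0]
After op 5 (push 18): stack=[18] mem=[0,0,0,0]
After op 6 (push 8): stack=[18,8] mem=[0,0,0,0]
After op 7 (STO M3): stack=[18] mem=[0,0,0,8]
After op 8 (push 12): stack=[18,12] mem=[0,0,0,8]
After op 9 (*): stack=[216] mem=[0,0,0,8]
After op 10 (RCL M0): stack=[216,0] mem=[0,0,0,8]
After op 11 (pop): stack=[216] mem=[0,0,0,8]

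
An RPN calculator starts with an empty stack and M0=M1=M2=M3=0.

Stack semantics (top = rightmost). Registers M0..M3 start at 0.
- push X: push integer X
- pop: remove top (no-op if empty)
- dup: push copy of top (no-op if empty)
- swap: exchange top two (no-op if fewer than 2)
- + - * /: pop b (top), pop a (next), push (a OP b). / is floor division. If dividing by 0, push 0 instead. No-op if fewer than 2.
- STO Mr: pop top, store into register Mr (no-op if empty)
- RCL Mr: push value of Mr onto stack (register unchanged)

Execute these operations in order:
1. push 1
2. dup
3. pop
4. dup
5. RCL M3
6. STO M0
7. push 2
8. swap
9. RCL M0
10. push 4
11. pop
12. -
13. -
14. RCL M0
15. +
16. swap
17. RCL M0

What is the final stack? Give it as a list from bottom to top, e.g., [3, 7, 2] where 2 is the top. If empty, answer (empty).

After op 1 (push 1): stack=[1] mem=[0,0,0,0]
After op 2 (dup): stack=[1,1] mem=[0,0,0,0]
After op 3 (pop): stack=[1] mem=[0,0,0,0]
After op 4 (dup): stack=[1,1] mem=[0,0,0,0]
After op 5 (RCL M3): stack=[1,1,0] mem=[0,0,0,0]
After op 6 (STO M0): stack=[1,1] mem=[0,0,0,0]
After op 7 (push 2): stack=[1,1,2] mem=[0,0,0,0]
After op 8 (swap): stack=[1,2,1] mem=[0,0,0,0]
After op 9 (RCL M0): stack=[1,2,1,0] mem=[0,0,0,0]
After op 10 (push 4): stack=[1,2,1,0,4] mem=[0,0,0,0]
After op 11 (pop): stack=[1,2,1,0] mem=[0,0,0,0]
After op 12 (-): stack=[1,2,1] mem=[0,0,0,0]
After op 13 (-): stack=[1,1] mem=[0,0,0,0]
After op 14 (RCL M0): stack=[1,1,0] mem=[0,0,0,0]
After op 15 (+): stack=[1,1] mem=[0,0,0,0]
After op 16 (swap): stack=[1,1] mem=[0,0,0,0]
After op 17 (RCL M0): stack=[1,1,0] mem=[0,0,0,0]

Answer: [1, 1, 0]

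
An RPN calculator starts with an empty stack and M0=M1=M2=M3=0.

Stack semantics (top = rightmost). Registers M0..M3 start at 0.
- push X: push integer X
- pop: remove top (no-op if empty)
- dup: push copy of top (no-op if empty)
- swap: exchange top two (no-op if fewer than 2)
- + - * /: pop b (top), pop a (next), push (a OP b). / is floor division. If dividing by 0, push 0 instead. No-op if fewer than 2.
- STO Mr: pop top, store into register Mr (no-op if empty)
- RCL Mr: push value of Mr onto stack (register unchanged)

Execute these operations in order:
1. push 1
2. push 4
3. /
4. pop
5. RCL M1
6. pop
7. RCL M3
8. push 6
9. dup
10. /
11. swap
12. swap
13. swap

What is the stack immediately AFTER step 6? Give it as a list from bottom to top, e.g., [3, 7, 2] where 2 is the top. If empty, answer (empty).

After op 1 (push 1): stack=[1] mem=[0,0,0,0]
After op 2 (push 4): stack=[1,4] mem=[0,0,0,0]
After op 3 (/): stack=[0] mem=[0,0,0,0]
After op 4 (pop): stack=[empty] mem=[0,0,0,0]
After op 5 (RCL M1): stack=[0] mem=[0,0,0,0]
After op 6 (pop): stack=[empty] mem=[0,0,0,0]

(empty)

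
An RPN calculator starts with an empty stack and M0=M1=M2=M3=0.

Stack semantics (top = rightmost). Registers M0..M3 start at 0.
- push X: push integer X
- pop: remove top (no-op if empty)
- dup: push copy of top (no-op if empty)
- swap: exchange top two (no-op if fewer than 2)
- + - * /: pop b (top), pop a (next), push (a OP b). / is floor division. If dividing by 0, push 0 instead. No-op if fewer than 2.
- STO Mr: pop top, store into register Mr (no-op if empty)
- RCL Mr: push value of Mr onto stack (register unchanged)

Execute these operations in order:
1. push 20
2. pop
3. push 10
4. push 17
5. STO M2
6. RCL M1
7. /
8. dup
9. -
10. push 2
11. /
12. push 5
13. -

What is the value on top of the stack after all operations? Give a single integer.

Answer: -5

Derivation:
After op 1 (push 20): stack=[20] mem=[0,0,0,0]
After op 2 (pop): stack=[empty] mem=[0,0,0,0]
After op 3 (push 10): stack=[10] mem=[0,0,0,0]
After op 4 (push 17): stack=[10,17] mem=[0,0,0,0]
After op 5 (STO M2): stack=[10] mem=[0,0,17,0]
After op 6 (RCL M1): stack=[10,0] mem=[0,0,17,0]
After op 7 (/): stack=[0] mem=[0,0,17,0]
After op 8 (dup): stack=[0,0] mem=[0,0,17,0]
After op 9 (-): stack=[0] mem=[0,0,17,0]
After op 10 (push 2): stack=[0,2] mem=[0,0,17,0]
After op 11 (/): stack=[0] mem=[0,0,17,0]
After op 12 (push 5): stack=[0,5] mem=[0,0,17,0]
After op 13 (-): stack=[-5] mem=[0,0,17,0]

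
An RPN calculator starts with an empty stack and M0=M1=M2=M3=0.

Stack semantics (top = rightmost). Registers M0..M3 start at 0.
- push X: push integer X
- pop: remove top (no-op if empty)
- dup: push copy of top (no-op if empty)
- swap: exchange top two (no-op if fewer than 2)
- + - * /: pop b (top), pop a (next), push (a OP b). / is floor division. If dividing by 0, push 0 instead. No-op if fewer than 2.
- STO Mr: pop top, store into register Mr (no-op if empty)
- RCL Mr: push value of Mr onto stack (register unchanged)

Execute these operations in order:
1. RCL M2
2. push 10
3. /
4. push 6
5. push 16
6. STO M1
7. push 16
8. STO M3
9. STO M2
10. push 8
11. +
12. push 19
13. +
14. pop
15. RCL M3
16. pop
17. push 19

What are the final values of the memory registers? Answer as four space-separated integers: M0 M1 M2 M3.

Answer: 0 16 6 16

Derivation:
After op 1 (RCL M2): stack=[0] mem=[0,0,0,0]
After op 2 (push 10): stack=[0,10] mem=[0,0,0,0]
After op 3 (/): stack=[0] mem=[0,0,0,0]
After op 4 (push 6): stack=[0,6] mem=[0,0,0,0]
After op 5 (push 16): stack=[0,6,16] mem=[0,0,0,0]
After op 6 (STO M1): stack=[0,6] mem=[0,16,0,0]
After op 7 (push 16): stack=[0,6,16] mem=[0,16,0,0]
After op 8 (STO M3): stack=[0,6] mem=[0,16,0,16]
After op 9 (STO M2): stack=[0] mem=[0,16,6,16]
After op 10 (push 8): stack=[0,8] mem=[0,16,6,16]
After op 11 (+): stack=[8] mem=[0,16,6,16]
After op 12 (push 19): stack=[8,19] mem=[0,16,6,16]
After op 13 (+): stack=[27] mem=[0,16,6,16]
After op 14 (pop): stack=[empty] mem=[0,16,6,16]
After op 15 (RCL M3): stack=[16] mem=[0,16,6,16]
After op 16 (pop): stack=[empty] mem=[0,16,6,16]
After op 17 (push 19): stack=[19] mem=[0,16,6,16]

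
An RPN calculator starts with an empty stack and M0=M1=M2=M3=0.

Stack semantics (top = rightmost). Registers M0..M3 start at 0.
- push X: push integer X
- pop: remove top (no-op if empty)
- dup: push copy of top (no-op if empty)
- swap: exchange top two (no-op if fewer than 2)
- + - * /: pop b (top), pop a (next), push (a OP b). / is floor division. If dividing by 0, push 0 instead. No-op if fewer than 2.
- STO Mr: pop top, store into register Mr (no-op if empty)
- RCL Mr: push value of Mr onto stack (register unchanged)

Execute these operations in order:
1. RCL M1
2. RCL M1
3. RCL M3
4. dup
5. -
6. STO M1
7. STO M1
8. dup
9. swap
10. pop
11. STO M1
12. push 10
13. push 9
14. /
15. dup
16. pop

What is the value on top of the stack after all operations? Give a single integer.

After op 1 (RCL M1): stack=[0] mem=[0,0,0,0]
After op 2 (RCL M1): stack=[0,0] mem=[0,0,0,0]
After op 3 (RCL M3): stack=[0,0,0] mem=[0,0,0,0]
After op 4 (dup): stack=[0,0,0,0] mem=[0,0,0,0]
After op 5 (-): stack=[0,0,0] mem=[0,0,0,0]
After op 6 (STO M1): stack=[0,0] mem=[0,0,0,0]
After op 7 (STO M1): stack=[0] mem=[0,0,0,0]
After op 8 (dup): stack=[0,0] mem=[0,0,0,0]
After op 9 (swap): stack=[0,0] mem=[0,0,0,0]
After op 10 (pop): stack=[0] mem=[0,0,0,0]
After op 11 (STO M1): stack=[empty] mem=[0,0,0,0]
After op 12 (push 10): stack=[10] mem=[0,0,0,0]
After op 13 (push 9): stack=[10,9] mem=[0,0,0,0]
After op 14 (/): stack=[1] mem=[0,0,0,0]
After op 15 (dup): stack=[1,1] mem=[0,0,0,0]
After op 16 (pop): stack=[1] mem=[0,0,0,0]

Answer: 1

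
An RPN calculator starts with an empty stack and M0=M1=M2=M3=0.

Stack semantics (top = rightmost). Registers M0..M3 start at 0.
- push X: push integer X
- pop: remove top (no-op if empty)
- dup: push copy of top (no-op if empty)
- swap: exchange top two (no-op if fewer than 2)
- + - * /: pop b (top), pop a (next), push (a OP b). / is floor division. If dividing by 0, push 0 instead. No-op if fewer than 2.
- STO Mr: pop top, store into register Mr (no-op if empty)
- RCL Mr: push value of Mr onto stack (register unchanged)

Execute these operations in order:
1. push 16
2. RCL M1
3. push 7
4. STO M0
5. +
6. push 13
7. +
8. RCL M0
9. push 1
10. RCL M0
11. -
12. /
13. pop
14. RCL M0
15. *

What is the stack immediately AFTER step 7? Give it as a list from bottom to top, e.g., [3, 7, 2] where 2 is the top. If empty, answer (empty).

After op 1 (push 16): stack=[16] mem=[0,0,0,0]
After op 2 (RCL M1): stack=[16,0] mem=[0,0,0,0]
After op 3 (push 7): stack=[16,0,7] mem=[0,0,0,0]
After op 4 (STO M0): stack=[16,0] mem=[7,0,0,0]
After op 5 (+): stack=[16] mem=[7,0,0,0]
After op 6 (push 13): stack=[16,13] mem=[7,0,0,0]
After op 7 (+): stack=[29] mem=[7,0,0,0]

[29]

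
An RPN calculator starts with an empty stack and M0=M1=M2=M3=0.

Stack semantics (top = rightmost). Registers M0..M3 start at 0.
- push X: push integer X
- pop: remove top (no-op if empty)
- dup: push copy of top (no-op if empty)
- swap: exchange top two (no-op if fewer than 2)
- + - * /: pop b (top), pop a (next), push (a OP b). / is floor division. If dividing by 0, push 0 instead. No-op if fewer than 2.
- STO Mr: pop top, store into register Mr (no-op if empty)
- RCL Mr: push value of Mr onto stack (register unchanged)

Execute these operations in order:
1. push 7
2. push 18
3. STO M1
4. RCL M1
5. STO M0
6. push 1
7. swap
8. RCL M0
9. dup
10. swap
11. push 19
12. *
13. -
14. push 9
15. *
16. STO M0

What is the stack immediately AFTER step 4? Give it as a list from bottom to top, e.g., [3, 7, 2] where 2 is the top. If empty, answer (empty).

After op 1 (push 7): stack=[7] mem=[0,0,0,0]
After op 2 (push 18): stack=[7,18] mem=[0,0,0,0]
After op 3 (STO M1): stack=[7] mem=[0,18,0,0]
After op 4 (RCL M1): stack=[7,18] mem=[0,18,0,0]

[7, 18]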